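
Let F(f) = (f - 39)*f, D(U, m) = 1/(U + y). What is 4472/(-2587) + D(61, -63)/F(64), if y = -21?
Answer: -22015801/12736000 ≈ -1.7286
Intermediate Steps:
D(U, m) = 1/(-21 + U) (D(U, m) = 1/(U - 21) = 1/(-21 + U))
F(f) = f*(-39 + f) (F(f) = (-39 + f)*f = f*(-39 + f))
4472/(-2587) + D(61, -63)/F(64) = 4472/(-2587) + 1/((-21 + 61)*((64*(-39 + 64)))) = 4472*(-1/2587) + 1/(40*((64*25))) = -344/199 + (1/40)/1600 = -344/199 + (1/40)*(1/1600) = -344/199 + 1/64000 = -22015801/12736000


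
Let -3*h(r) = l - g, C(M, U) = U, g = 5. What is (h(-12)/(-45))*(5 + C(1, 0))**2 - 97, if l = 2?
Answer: -878/9 ≈ -97.556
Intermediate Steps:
h(r) = 1 (h(r) = -(2 - 1*5)/3 = -(2 - 5)/3 = -1/3*(-3) = 1)
(h(-12)/(-45))*(5 + C(1, 0))**2 - 97 = (1/(-45))*(5 + 0)**2 - 97 = (1*(-1/45))*5**2 - 97 = -1/45*25 - 97 = -5/9 - 97 = -878/9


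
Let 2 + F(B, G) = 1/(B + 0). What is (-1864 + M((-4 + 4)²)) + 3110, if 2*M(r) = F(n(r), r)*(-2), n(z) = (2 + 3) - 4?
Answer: 1247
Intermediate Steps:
n(z) = 1 (n(z) = 5 - 4 = 1)
F(B, G) = -2 + 1/B (F(B, G) = -2 + 1/(B + 0) = -2 + 1/B)
M(r) = 1 (M(r) = ((-2 + 1/1)*(-2))/2 = ((-2 + 1)*(-2))/2 = (-1*(-2))/2 = (½)*2 = 1)
(-1864 + M((-4 + 4)²)) + 3110 = (-1864 + 1) + 3110 = -1863 + 3110 = 1247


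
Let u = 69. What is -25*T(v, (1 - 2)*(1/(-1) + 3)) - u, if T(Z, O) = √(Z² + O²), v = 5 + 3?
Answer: -69 - 50*√17 ≈ -275.16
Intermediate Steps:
v = 8
T(Z, O) = √(O² + Z²)
-25*T(v, (1 - 2)*(1/(-1) + 3)) - u = -25*√(((1 - 2)*(1/(-1) + 3))² + 8²) - 1*69 = -25*√((-(-1 + 3))² + 64) - 69 = -25*√((-1*2)² + 64) - 69 = -25*√((-2)² + 64) - 69 = -25*√(4 + 64) - 69 = -50*√17 - 69 = -69 - 50*√17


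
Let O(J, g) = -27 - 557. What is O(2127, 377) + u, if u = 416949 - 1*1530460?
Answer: -1114095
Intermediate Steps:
O(J, g) = -584
u = -1113511 (u = 416949 - 1530460 = -1113511)
O(2127, 377) + u = -584 - 1113511 = -1114095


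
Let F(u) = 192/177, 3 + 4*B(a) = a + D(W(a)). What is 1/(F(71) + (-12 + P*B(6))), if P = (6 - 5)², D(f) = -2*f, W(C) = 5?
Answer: -236/2989 ≈ -0.078956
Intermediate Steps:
P = 1 (P = 1² = 1)
B(a) = -13/4 + a/4 (B(a) = -¾ + (a - 2*5)/4 = -¾ + (a - 10)/4 = -¾ + (-10 + a)/4 = -¾ + (-5/2 + a/4) = -13/4 + a/4)
F(u) = 64/59 (F(u) = 192*(1/177) = 64/59)
1/(F(71) + (-12 + P*B(6))) = 1/(64/59 + (-12 + 1*(-13/4 + (¼)*6))) = 1/(64/59 + (-12 + 1*(-13/4 + 3/2))) = 1/(64/59 + (-12 + 1*(-7/4))) = 1/(64/59 + (-12 - 7/4)) = 1/(64/59 - 55/4) = 1/(-2989/236) = -236/2989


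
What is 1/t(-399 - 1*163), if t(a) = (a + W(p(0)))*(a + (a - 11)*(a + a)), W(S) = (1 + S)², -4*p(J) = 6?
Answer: -2/722961015 ≈ -2.7664e-9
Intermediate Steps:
p(J) = -3/2 (p(J) = -¼*6 = -3/2)
t(a) = (¼ + a)*(a + 2*a*(-11 + a)) (t(a) = (a + (1 - 3/2)²)*(a + (a - 11)*(a + a)) = (a + (-½)²)*(a + (-11 + a)*(2*a)) = (a + ¼)*(a + 2*a*(-11 + a)) = (¼ + a)*(a + 2*a*(-11 + a)))
1/t(-399 - 1*163) = 1/((-399 - 1*163)*(-21 - 82*(-399 - 1*163) + 8*(-399 - 1*163)²)/4) = 1/((-399 - 163)*(-21 - 82*(-399 - 163) + 8*(-399 - 163)²)/4) = 1/((¼)*(-562)*(-21 - 82*(-562) + 8*(-562)²)) = 1/((¼)*(-562)*(-21 + 46084 + 8*315844)) = 1/((¼)*(-562)*(-21 + 46084 + 2526752)) = 1/((¼)*(-562)*2572815) = 1/(-722961015/2) = -2/722961015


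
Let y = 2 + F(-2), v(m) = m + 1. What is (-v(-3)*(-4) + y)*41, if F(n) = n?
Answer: -328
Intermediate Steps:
v(m) = 1 + m
y = 0 (y = 2 - 2 = 0)
(-v(-3)*(-4) + y)*41 = (-(1 - 3)*(-4) + 0)*41 = (-1*(-2)*(-4) + 0)*41 = (2*(-4) + 0)*41 = (-8 + 0)*41 = -8*41 = -328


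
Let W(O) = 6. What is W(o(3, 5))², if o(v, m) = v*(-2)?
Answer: 36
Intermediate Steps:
o(v, m) = -2*v
W(o(3, 5))² = 6² = 36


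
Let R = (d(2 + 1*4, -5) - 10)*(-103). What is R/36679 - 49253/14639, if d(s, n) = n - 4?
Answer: -1777902264/536943881 ≈ -3.3111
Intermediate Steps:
d(s, n) = -4 + n
R = 1957 (R = ((-4 - 5) - 10)*(-103) = (-9 - 10)*(-103) = -19*(-103) = 1957)
R/36679 - 49253/14639 = 1957/36679 - 49253/14639 = -1777902264/536943881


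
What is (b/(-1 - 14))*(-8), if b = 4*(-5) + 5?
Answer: -8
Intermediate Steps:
b = -15 (b = -20 + 5 = -15)
(b/(-1 - 14))*(-8) = (-15/(-1 - 14))*(-8) = (-15/(-15))*(-8) = -1/15*(-15)*(-8) = 1*(-8) = -8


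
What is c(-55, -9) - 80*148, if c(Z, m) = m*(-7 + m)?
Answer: -11696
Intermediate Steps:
c(-55, -9) - 80*148 = -9*(-7 - 9) - 80*148 = -9*(-16) - 11840 = 144 - 11840 = -11696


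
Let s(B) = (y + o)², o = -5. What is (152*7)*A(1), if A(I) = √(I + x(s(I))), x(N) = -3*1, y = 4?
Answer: 1064*I*√2 ≈ 1504.7*I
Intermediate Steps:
s(B) = 1 (s(B) = (4 - 5)² = (-1)² = 1)
x(N) = -3
A(I) = √(-3 + I) (A(I) = √(I - 3) = √(-3 + I))
(152*7)*A(1) = (152*7)*√(-3 + 1) = 1064*√(-2) = 1064*(I*√2) = 1064*I*√2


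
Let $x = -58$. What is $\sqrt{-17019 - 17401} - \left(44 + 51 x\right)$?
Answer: $2914 + 2 i \sqrt{8605} \approx 2914.0 + 185.53 i$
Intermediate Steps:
$\sqrt{-17019 - 17401} - \left(44 + 51 x\right) = \sqrt{-17019 - 17401} - -2914 = \sqrt{-34420} + \left(2958 - 44\right) = 2 i \sqrt{8605} + 2914 = 2914 + 2 i \sqrt{8605}$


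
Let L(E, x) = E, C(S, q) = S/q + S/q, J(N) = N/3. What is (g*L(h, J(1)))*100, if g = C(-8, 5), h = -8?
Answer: 2560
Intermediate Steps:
J(N) = N/3 (J(N) = N*(⅓) = N/3)
C(S, q) = 2*S/q
g = -16/5 (g = 2*(-8)/5 = 2*(-8)*(⅕) = -16/5 ≈ -3.2000)
(g*L(h, J(1)))*100 = -16/5*(-8)*100 = (128/5)*100 = 2560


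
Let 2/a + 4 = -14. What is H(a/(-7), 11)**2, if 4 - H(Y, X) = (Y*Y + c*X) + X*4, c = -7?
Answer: 21565509904/15752961 ≈ 1369.0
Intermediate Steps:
a = -1/9 (a = 2/(-4 - 14) = 2/(-18) = 2*(-1/18) = -1/9 ≈ -0.11111)
H(Y, X) = 4 - Y**2 + 3*X (H(Y, X) = 4 - ((Y*Y - 7*X) + X*4) = 4 - ((Y**2 - 7*X) + 4*X) = 4 - (Y**2 - 3*X) = 4 + (-Y**2 + 3*X) = 4 - Y**2 + 3*X)
H(a/(-7), 11)**2 = (4 - (-1/9/(-7))**2 + 3*11)**2 = (4 - (-1/9*(-1/7))**2 + 33)**2 = (4 - (1/63)**2 + 33)**2 = (4 - 1*1/3969 + 33)**2 = (4 - 1/3969 + 33)**2 = (146852/3969)**2 = 21565509904/15752961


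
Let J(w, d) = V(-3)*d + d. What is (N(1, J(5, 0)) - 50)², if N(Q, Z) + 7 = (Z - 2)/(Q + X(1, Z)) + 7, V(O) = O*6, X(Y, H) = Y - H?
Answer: 2601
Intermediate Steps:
V(O) = 6*O
J(w, d) = -17*d (J(w, d) = (6*(-3))*d + d = -18*d + d = -17*d)
N(Q, Z) = (-2 + Z)/(1 + Q - Z) (N(Q, Z) = -7 + ((Z - 2)/(Q + (1 - Z)) + 7) = -7 + ((-2 + Z)/(1 + Q - Z) + 7) = -7 + (7 + (-2 + Z)/(1 + Q - Z)) = (-2 + Z)/(1 + Q - Z))
(N(1, J(5, 0)) - 50)² = ((-2 - 17*0)/(1 + 1 - (-17)*0) - 50)² = ((-2 + 0)/(1 + 1 - 1*0) - 50)² = (-2/(1 + 1 + 0) - 50)² = (-2/2 - 50)² = ((½)*(-2) - 50)² = (-1 - 50)² = (-51)² = 2601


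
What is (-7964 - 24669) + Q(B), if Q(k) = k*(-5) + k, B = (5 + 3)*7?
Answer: -32857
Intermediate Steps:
B = 56 (B = 8*7 = 56)
Q(k) = -4*k (Q(k) = -5*k + k = -4*k)
(-7964 - 24669) + Q(B) = (-7964 - 24669) - 4*56 = -32633 - 224 = -32857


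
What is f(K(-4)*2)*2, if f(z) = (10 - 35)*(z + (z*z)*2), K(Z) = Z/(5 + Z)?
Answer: -6000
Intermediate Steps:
K(Z) = Z/(5 + Z)
f(z) = -50*z**2 - 25*z (f(z) = -25*(z + z**2*2) = -25*(z + 2*z**2) = -50*z**2 - 25*z)
f(K(-4)*2)*2 = -25*-4/(5 - 4)*2*(1 + 2*(-4/(5 - 4)*2))*2 = -25*-4/1*2*(1 + 2*(-4/1*2))*2 = -25*-4*1*2*(1 + 2*(-4*1*2))*2 = -25*(-4*2)*(1 + 2*(-4*2))*2 = -25*(-8)*(1 + 2*(-8))*2 = -25*(-8)*(1 - 16)*2 = -25*(-8)*(-15)*2 = -3000*2 = -6000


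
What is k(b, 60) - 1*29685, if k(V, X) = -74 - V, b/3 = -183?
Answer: -29210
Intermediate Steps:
b = -549 (b = 3*(-183) = -549)
k(b, 60) - 1*29685 = (-74 - 1*(-549)) - 1*29685 = (-74 + 549) - 29685 = 475 - 29685 = -29210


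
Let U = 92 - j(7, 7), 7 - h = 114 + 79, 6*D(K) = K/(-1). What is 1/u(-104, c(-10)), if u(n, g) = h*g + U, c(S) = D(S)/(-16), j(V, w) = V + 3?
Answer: 8/811 ≈ 0.0098644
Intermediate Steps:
D(K) = -K/6 (D(K) = (K/(-1))/6 = (K*(-1))/6 = (-K)/6 = -K/6)
j(V, w) = 3 + V
c(S) = S/96 (c(S) = -S/6/(-16) = -S/6*(-1/16) = S/96)
h = -186 (h = 7 - (114 + 79) = 7 - 1*193 = 7 - 193 = -186)
U = 82 (U = 92 - (3 + 7) = 92 - 1*10 = 92 - 10 = 82)
u(n, g) = 82 - 186*g (u(n, g) = -186*g + 82 = 82 - 186*g)
1/u(-104, c(-10)) = 1/(82 - 31*(-10)/16) = 1/(82 - 186*(-5/48)) = 1/(82 + 155/8) = 1/(811/8) = 8/811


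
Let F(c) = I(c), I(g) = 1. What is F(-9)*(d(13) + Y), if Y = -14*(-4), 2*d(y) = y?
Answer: 125/2 ≈ 62.500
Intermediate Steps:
F(c) = 1
d(y) = y/2
Y = 56
F(-9)*(d(13) + Y) = 1*((½)*13 + 56) = 1*(13/2 + 56) = 1*(125/2) = 125/2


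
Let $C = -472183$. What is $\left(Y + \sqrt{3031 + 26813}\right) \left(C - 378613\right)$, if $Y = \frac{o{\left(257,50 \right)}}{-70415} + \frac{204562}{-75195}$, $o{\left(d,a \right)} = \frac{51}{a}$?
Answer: $\frac{61275646351342022}{26474279625} - 5104776 \sqrt{829} \approx -1.4466 \cdot 10^{8}$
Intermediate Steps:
$Y = - \frac{144043099289}{52948559250}$ ($Y = \frac{51 \cdot \frac{1}{50}}{-70415} + \frac{204562}{-75195} = 51 \cdot \frac{1}{50} \left(- \frac{1}{70415}\right) + 204562 \left(- \frac{1}{75195}\right) = \frac{51}{50} \left(- \frac{1}{70415}\right) - \frac{204562}{75195} = - \frac{51}{3520750} - \frac{204562}{75195} = - \frac{144043099289}{52948559250} \approx -2.7204$)
$\left(Y + \sqrt{3031 + 26813}\right) \left(C - 378613\right) = \left(- \frac{144043099289}{52948559250} + \sqrt{3031 + 26813}\right) \left(-472183 - 378613\right) = \left(- \frac{144043099289}{52948559250} + \sqrt{29844}\right) \left(-850796\right) = \left(- \frac{144043099289}{52948559250} + 6 \sqrt{829}\right) \left(-850796\right) = \frac{61275646351342022}{26474279625} - 5104776 \sqrt{829}$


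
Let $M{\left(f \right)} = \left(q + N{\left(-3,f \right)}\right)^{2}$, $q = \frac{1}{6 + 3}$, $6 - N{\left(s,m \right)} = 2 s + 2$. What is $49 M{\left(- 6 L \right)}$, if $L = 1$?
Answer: $\frac{405769}{81} \approx 5009.5$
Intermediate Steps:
$N{\left(s,m \right)} = 4 - 2 s$ ($N{\left(s,m \right)} = 6 - \left(2 s + 2\right) = 6 - \left(2 + 2 s\right) = 4 - 2 s$)
$q = \frac{1}{9} \approx 0.11111$
$M{\left(f \right)} = \frac{8281}{81}$ ($M{\left(f \right)} = \left(\frac{1}{9} + \left(4 - -6\right)\right)^{2} = \left(\frac{1}{9} + \left(4 + 6\right)\right)^{2} = \left(\frac{1}{9} + 10\right)^{2} = \left(\frac{91}{9}\right)^{2} = \frac{8281}{81}$)
$49 M{\left(- 6 L \right)} = 49 \cdot \frac{8281}{81} = \frac{405769}{81}$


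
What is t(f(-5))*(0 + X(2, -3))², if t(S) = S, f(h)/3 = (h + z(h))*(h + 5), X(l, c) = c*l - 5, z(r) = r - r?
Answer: 0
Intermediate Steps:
z(r) = 0
X(l, c) = -5 + c*l
f(h) = 3*h*(5 + h) (f(h) = 3*((h + 0)*(h + 5)) = 3*(h*(5 + h)) = 3*h*(5 + h))
t(f(-5))*(0 + X(2, -3))² = (3*(-5)*(5 - 5))*(0 + (-5 - 3*2))² = (3*(-5)*0)*(0 + (-5 - 6))² = 0*(0 - 11)² = 0*(-11)² = 0*121 = 0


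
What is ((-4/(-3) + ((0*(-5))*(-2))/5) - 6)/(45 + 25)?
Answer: -1/15 ≈ -0.066667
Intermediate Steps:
((-4/(-3) + ((0*(-5))*(-2))/5) - 6)/(45 + 25) = ((-4*(-⅓) + (0*(-2))*(⅕)) - 6)/70 = ((4/3 + 0*(⅕)) - 6)*(1/70) = ((4/3 + 0) - 6)*(1/70) = (4/3 - 6)*(1/70) = -14/3*1/70 = -1/15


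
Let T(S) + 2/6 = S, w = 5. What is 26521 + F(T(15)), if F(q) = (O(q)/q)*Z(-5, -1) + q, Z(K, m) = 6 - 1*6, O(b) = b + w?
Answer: 79607/3 ≈ 26536.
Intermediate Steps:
T(S) = -⅓ + S
O(b) = 5 + b (O(b) = b + 5 = 5 + b)
Z(K, m) = 0 (Z(K, m) = 6 - 6 = 0)
F(q) = q (F(q) = ((5 + q)/q)*0 + q = 0 + q = q)
26521 + F(T(15)) = 26521 + (-⅓ + 15) = 26521 + 44/3 = 79607/3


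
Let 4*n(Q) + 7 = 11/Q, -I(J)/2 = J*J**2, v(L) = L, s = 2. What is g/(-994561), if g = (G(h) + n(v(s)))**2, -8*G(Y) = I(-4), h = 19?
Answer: -17161/63651904 ≈ -0.00026961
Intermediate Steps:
I(J) = -2*J**3 (I(J) = -2*J*J**2 = -2*J**3)
n(Q) = -7/4 + 11/(4*Q) (n(Q) = -7/4 + (11/Q)/4 = -7/4 + 11/(4*Q))
G(Y) = -16 (G(Y) = -(-1)*(-4)**3/4 = -(-1)*(-64)/4 = -1/8*128 = -16)
g = 17161/64 (g = (-16 + (1/4)*(11 - 7*2)/2)**2 = (-16 + (1/4)*(1/2)*(11 - 14))**2 = (-16 + (1/4)*(1/2)*(-3))**2 = (-16 - 3/8)**2 = (-131/8)**2 = 17161/64 ≈ 268.14)
g/(-994561) = (17161/64)/(-994561) = (17161/64)*(-1/994561) = -17161/63651904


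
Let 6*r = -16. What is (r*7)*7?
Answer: -392/3 ≈ -130.67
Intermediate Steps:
r = -8/3 (r = (1/6)*(-16) = -8/3 ≈ -2.6667)
(r*7)*7 = -8/3*7*7 = -56/3*7 = -392/3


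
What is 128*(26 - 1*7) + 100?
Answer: 2532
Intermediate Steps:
128*(26 - 1*7) + 100 = 128*(26 - 7) + 100 = 128*19 + 100 = 2432 + 100 = 2532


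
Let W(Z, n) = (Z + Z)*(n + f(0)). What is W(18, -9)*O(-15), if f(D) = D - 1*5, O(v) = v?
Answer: 7560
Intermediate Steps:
f(D) = -5 + D (f(D) = D - 5 = -5 + D)
W(Z, n) = 2*Z*(-5 + n) (W(Z, n) = (Z + Z)*(n + (-5 + 0)) = (2*Z)*(n - 5) = (2*Z)*(-5 + n) = 2*Z*(-5 + n))
W(18, -9)*O(-15) = (2*18*(-5 - 9))*(-15) = (2*18*(-14))*(-15) = -504*(-15) = 7560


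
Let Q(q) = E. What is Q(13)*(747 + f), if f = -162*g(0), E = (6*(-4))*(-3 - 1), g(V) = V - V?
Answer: 71712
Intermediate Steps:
g(V) = 0
E = 96 (E = -24*(-4) = 96)
f = 0 (f = -162*0 = 0)
Q(q) = 96
Q(13)*(747 + f) = 96*(747 + 0) = 96*747 = 71712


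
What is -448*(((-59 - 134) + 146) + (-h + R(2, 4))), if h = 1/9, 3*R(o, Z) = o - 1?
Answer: 188608/9 ≈ 20956.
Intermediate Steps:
R(o, Z) = -⅓ + o/3 (R(o, Z) = (o - 1)/3 = (-1 + o)/3 = -⅓ + o/3)
h = ⅑ ≈ 0.11111
-448*(((-59 - 134) + 146) + (-h + R(2, 4))) = -448*(((-59 - 134) + 146) + (-1*⅑ + (-⅓ + (⅓)*2))) = -448*((-193 + 146) + (-⅑ + (-⅓ + ⅔))) = -448*(-47 + (-⅑ + ⅓)) = -448*(-47 + 2/9) = -448*(-421/9) = 188608/9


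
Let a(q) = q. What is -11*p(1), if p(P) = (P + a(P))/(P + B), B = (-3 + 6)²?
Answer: -11/5 ≈ -2.2000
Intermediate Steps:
B = 9 (B = 3² = 9)
p(P) = 2*P/(9 + P) (p(P) = (P + P)/(P + 9) = (2*P)/(9 + P) = 2*P/(9 + P))
-11*p(1) = -22/(9 + 1) = -22/10 = -11*⅕ = -11/5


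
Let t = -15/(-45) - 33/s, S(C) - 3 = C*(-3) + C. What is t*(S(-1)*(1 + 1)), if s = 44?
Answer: -25/6 ≈ -4.1667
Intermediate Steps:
S(C) = 3 - 2*C (S(C) = 3 + (C*(-3) + C) = 3 + (-3*C + C) = 3 - 2*C)
t = -5/12 (t = -15/(-45) - 33/44 = -15*(-1/45) - 33*1/44 = 1/3 - 3/4 = -5/12 ≈ -0.41667)
t*(S(-1)*(1 + 1)) = -5*(3 - 2*(-1))*(1 + 1)/12 = -5*(3 + 2)*2/12 = -25*2/12 = -5/12*10 = -25/6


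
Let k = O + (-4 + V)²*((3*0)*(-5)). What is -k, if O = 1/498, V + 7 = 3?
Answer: -1/498 ≈ -0.0020080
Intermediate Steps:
V = -4 (V = -7 + 3 = -4)
O = 1/498 ≈ 0.0020080
k = 1/498 (k = 1/498 + (-4 - 4)²*((3*0)*(-5)) = 1/498 + (-8)²*(0*(-5)) = 1/498 + 64*0 = 1/498 + 0 = 1/498 ≈ 0.0020080)
-k = -1*1/498 = -1/498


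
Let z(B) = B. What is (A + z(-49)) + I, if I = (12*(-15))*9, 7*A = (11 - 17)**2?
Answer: -11647/7 ≈ -1663.9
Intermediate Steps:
A = 36/7 (A = (11 - 17)**2/7 = (1/7)*(-6)**2 = (1/7)*36 = 36/7 ≈ 5.1429)
I = -1620 (I = -180*9 = -1620)
(A + z(-49)) + I = (36/7 - 49) - 1620 = -307/7 - 1620 = -11647/7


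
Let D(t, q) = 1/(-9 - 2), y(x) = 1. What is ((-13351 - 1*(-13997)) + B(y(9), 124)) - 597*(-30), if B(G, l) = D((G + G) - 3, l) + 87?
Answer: 205072/11 ≈ 18643.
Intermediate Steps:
D(t, q) = -1/11 (D(t, q) = 1/(-11) = -1/11)
B(G, l) = 956/11 (B(G, l) = -1/11 + 87 = 956/11)
((-13351 - 1*(-13997)) + B(y(9), 124)) - 597*(-30) = ((-13351 - 1*(-13997)) + 956/11) - 597*(-30) = ((-13351 + 13997) + 956/11) + 17910 = (646 + 956/11) + 17910 = 8062/11 + 17910 = 205072/11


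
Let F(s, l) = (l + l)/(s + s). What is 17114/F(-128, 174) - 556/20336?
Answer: -5568496957/442308 ≈ -12590.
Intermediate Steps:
F(s, l) = l/s (F(s, l) = (2*l)/((2*s)) = (2*l)*(1/(2*s)) = l/s)
17114/F(-128, 174) - 556/20336 = 17114/((174/(-128))) - 556/20336 = 17114/((174*(-1/128))) - 556*1/20336 = 17114/(-87/64) - 139/5084 = 17114*(-64/87) - 139/5084 = -1095296/87 - 139/5084 = -5568496957/442308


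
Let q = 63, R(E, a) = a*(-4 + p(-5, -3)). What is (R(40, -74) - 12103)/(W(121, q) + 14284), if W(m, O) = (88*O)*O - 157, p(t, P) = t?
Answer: -11437/363399 ≈ -0.031472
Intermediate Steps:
R(E, a) = -9*a (R(E, a) = a*(-4 - 5) = a*(-9) = -9*a)
W(m, O) = -157 + 88*O**2 (W(m, O) = 88*O**2 - 157 = -157 + 88*O**2)
(R(40, -74) - 12103)/(W(121, q) + 14284) = (-9*(-74) - 12103)/((-157 + 88*63**2) + 14284) = (666 - 12103)/((-157 + 88*3969) + 14284) = -11437/((-157 + 349272) + 14284) = -11437/(349115 + 14284) = -11437/363399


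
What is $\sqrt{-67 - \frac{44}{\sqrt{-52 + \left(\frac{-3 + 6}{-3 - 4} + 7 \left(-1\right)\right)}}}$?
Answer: $\frac{\sqrt{-45292 + 286 i \sqrt{182}}}{26} \approx 0.34833 + 8.1928 i$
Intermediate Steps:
$\sqrt{-67 - \frac{44}{\sqrt{-52 + \left(\frac{-3 + 6}{-3 - 4} + 7 \left(-1\right)\right)}}} = \sqrt{-67 - \frac{44}{\sqrt{-52 - \left(7 - \frac{3}{-7}\right)}}} = \sqrt{-67 - \frac{44}{\sqrt{-52 + \left(3 \left(- \frac{1}{7}\right) - 7\right)}}} = \sqrt{-67 - \frac{44}{\sqrt{-52 - \frac{52}{7}}}} = \sqrt{-67 - \frac{44}{\sqrt{- \frac{416}{7}}}} = \sqrt{-67 - \frac{44}{\frac{4}{7} i \sqrt{182}}} = \sqrt{-67 - 44 \left(- \frac{i \sqrt{182}}{104}\right)} = \sqrt{-67 + \frac{11 i \sqrt{182}}{26}}$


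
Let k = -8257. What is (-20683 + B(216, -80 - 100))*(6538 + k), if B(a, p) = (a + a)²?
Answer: -285252579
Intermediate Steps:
B(a, p) = 4*a² (B(a, p) = (2*a)² = 4*a²)
(-20683 + B(216, -80 - 100))*(6538 + k) = (-20683 + 4*216²)*(6538 - 8257) = (-20683 + 4*46656)*(-1719) = (-20683 + 186624)*(-1719) = 165941*(-1719) = -285252579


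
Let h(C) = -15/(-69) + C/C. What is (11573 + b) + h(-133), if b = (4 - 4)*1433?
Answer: 266207/23 ≈ 11574.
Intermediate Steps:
h(C) = 28/23 (h(C) = -15*(-1/69) + 1 = 5/23 + 1 = 28/23)
b = 0 (b = 0*1433 = 0)
(11573 + b) + h(-133) = (11573 + 0) + 28/23 = 11573 + 28/23 = 266207/23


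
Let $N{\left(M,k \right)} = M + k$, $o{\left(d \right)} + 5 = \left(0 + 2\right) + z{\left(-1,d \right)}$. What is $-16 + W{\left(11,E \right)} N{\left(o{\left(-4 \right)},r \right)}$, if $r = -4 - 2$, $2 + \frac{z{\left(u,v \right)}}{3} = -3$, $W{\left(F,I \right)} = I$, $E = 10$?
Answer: $-256$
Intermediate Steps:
$z{\left(u,v \right)} = -15$ ($z{\left(u,v \right)} = -6 + 3 \left(-3\right) = -6 - 9 = -15$)
$r = -6$
$o{\left(d \right)} = -18$ ($o{\left(d \right)} = -5 + \left(\left(0 + 2\right) - 15\right) = -5 + \left(2 - 15\right) = -5 - 13 = -18$)
$-16 + W{\left(11,E \right)} N{\left(o{\left(-4 \right)},r \right)} = -16 + 10 \left(-18 - 6\right) = -16 + 10 \left(-24\right) = -16 - 240 = -256$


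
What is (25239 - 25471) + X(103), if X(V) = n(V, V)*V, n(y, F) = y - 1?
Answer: 10274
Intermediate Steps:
n(y, F) = -1 + y
X(V) = V*(-1 + V) (X(V) = (-1 + V)*V = V*(-1 + V))
(25239 - 25471) + X(103) = (25239 - 25471) + 103*(-1 + 103) = -232 + 103*102 = -232 + 10506 = 10274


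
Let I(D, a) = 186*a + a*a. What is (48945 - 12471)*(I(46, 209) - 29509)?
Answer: 1934799804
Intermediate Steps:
I(D, a) = a² + 186*a (I(D, a) = 186*a + a² = a² + 186*a)
(48945 - 12471)*(I(46, 209) - 29509) = (48945 - 12471)*(209*(186 + 209) - 29509) = 36474*(209*395 - 29509) = 36474*(82555 - 29509) = 36474*53046 = 1934799804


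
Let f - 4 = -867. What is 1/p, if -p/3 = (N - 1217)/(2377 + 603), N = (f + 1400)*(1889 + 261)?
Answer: -2980/3459999 ≈ -0.00086127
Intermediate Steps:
f = -863 (f = 4 - 867 = -863)
N = 1154550 (N = (-863 + 1400)*(1889 + 261) = 537*2150 = 1154550)
p = -3459999/2980 (p = -3*(1154550 - 1217)/(2377 + 603) = -3459999/2980 ≈ -1161.1)
1/p = 1/(-3459999/2980) = -2980/3459999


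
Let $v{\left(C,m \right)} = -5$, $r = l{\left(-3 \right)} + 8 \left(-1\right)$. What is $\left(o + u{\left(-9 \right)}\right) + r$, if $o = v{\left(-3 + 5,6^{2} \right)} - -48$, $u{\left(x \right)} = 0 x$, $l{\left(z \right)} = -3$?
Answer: $32$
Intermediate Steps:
$r = -11$ ($r = -3 + 8 \left(-1\right) = -3 - 8 = -11$)
$u{\left(x \right)} = 0$
$o = 43$ ($o = -5 - -48 = -5 + 48 = 43$)
$\left(o + u{\left(-9 \right)}\right) + r = \left(43 + 0\right) - 11 = 43 - 11 = 32$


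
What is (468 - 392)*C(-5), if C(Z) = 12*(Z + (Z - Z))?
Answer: -4560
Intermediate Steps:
C(Z) = 12*Z (C(Z) = 12*(Z + 0) = 12*Z)
(468 - 392)*C(-5) = (468 - 392)*(12*(-5)) = 76*(-60) = -4560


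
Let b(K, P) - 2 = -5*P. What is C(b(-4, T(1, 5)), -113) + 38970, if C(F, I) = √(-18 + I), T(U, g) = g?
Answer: 38970 + I*√131 ≈ 38970.0 + 11.446*I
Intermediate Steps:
b(K, P) = 2 - 5*P
C(b(-4, T(1, 5)), -113) + 38970 = √(-18 - 113) + 38970 = √(-131) + 38970 = I*√131 + 38970 = 38970 + I*√131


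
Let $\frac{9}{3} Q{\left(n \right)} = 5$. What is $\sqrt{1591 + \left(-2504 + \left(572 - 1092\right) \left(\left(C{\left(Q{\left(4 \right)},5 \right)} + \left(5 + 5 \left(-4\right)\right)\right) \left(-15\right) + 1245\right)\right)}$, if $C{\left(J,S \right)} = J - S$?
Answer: $i \sqrt{791313} \approx 889.56 i$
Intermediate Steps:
$Q{\left(n \right)} = \frac{5}{3}$ ($Q{\left(n \right)} = \frac{1}{3} \cdot 5 = \frac{5}{3}$)
$\sqrt{1591 + \left(-2504 + \left(572 - 1092\right) \left(\left(C{\left(Q{\left(4 \right)},5 \right)} + \left(5 + 5 \left(-4\right)\right)\right) \left(-15\right) + 1245\right)\right)} = \sqrt{1591 + \left(-2504 + \left(572 - 1092\right) \left(\left(\left(\frac{5}{3} - 5\right) + \left(5 + 5 \left(-4\right)\right)\right) \left(-15\right) + 1245\right)\right)} = \sqrt{1591 - \left(2504 + 520 \left(\left(\left(\frac{5}{3} - 5\right) + \left(5 - 20\right)\right) \left(-15\right) + 1245\right)\right)} = \sqrt{1591 - \left(2504 + 520 \left(\left(- \frac{10}{3} - 15\right) \left(-15\right) + 1245\right)\right)} = \sqrt{1591 - \left(2504 + 520 \left(\left(- \frac{55}{3}\right) \left(-15\right) + 1245\right)\right)} = \sqrt{1591 - \left(2504 + 520 \left(275 + 1245\right)\right)} = \sqrt{1591 - 792904} = \sqrt{-791313} = i \sqrt{791313}$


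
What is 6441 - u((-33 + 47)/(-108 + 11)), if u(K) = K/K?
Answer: 6440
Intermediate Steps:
u(K) = 1
6441 - u((-33 + 47)/(-108 + 11)) = 6441 - 1*1 = 6441 - 1 = 6440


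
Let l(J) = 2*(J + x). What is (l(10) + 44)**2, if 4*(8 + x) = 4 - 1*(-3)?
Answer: 10609/4 ≈ 2652.3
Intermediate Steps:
x = -25/4 (x = -8 + (4 - 1*(-3))/4 = -8 + (4 + 3)/4 = -8 + (1/4)*7 = -8 + 7/4 = -25/4 ≈ -6.2500)
l(J) = -25/2 + 2*J (l(J) = 2*(J - 25/4) = 2*(-25/4 + J) = -25/2 + 2*J)
(l(10) + 44)**2 = ((-25/2 + 2*10) + 44)**2 = ((-25/2 + 20) + 44)**2 = (15/2 + 44)**2 = (103/2)**2 = 10609/4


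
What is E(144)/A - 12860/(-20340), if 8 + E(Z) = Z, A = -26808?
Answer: 712468/1135989 ≈ 0.62718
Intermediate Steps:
E(Z) = -8 + Z
E(144)/A - 12860/(-20340) = (-8 + 144)/(-26808) - 12860/(-20340) = 136*(-1/26808) - 12860*(-1/20340) = -17/3351 + 643/1017 = 712468/1135989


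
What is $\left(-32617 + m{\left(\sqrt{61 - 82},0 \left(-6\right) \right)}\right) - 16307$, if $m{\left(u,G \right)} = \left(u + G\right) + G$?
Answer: $-48924 + i \sqrt{21} \approx -48924.0 + 4.5826 i$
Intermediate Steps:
$m{\left(u,G \right)} = u + 2 G$ ($m{\left(u,G \right)} = \left(G + u\right) + G = u + 2 G$)
$\left(-32617 + m{\left(\sqrt{61 - 82},0 \left(-6\right) \right)}\right) - 16307 = \left(-32617 + \left(\sqrt{61 - 82} + 2 \cdot 0 \left(-6\right)\right)\right) - 16307 = \left(-32617 + \left(\sqrt{-21} + 2 \cdot 0\right)\right) - 16307 = \left(-32617 + \left(i \sqrt{21} + 0\right)\right) - 16307 = \left(-32617 + i \sqrt{21}\right) - 16307 = -48924 + i \sqrt{21}$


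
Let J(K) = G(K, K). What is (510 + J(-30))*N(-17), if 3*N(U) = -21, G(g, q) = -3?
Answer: -3549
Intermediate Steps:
N(U) = -7 (N(U) = (⅓)*(-21) = -7)
J(K) = -3
(510 + J(-30))*N(-17) = (510 - 3)*(-7) = 507*(-7) = -3549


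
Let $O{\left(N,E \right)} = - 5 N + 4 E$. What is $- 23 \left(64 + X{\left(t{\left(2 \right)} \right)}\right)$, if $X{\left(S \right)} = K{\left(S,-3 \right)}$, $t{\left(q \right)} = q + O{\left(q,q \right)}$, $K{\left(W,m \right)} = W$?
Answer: $-1472$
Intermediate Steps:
$t{\left(q \right)} = 0$ ($t{\left(q \right)} = q + \left(- 5 q + 4 q\right) = q - q = 0$)
$X{\left(S \right)} = S$
$- 23 \left(64 + X{\left(t{\left(2 \right)} \right)}\right) = - 23 \left(64 + 0\right) = \left(-23\right) 64 = -1472$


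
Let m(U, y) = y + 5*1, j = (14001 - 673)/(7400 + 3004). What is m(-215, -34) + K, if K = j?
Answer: -4241/153 ≈ -27.719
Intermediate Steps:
j = 196/153 (j = 13328/10404 = 13328*(1/10404) = 196/153 ≈ 1.2810)
K = 196/153 ≈ 1.2810
m(U, y) = 5 + y (m(U, y) = y + 5 = 5 + y)
m(-215, -34) + K = (5 - 34) + 196/153 = -29 + 196/153 = -4241/153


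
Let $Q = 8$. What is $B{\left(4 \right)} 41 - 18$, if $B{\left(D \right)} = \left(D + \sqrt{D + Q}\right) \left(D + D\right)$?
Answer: $1294 + 656 \sqrt{3} \approx 2430.2$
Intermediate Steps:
$B{\left(D \right)} = 2 D \left(D + \sqrt{8 + D}\right)$ ($B{\left(D \right)} = \left(D + \sqrt{D + 8}\right) \left(D + D\right) = \left(D + \sqrt{8 + D}\right) 2 D = 2 D \left(D + \sqrt{8 + D}\right)$)
$B{\left(4 \right)} 41 - 18 = 2 \cdot 4 \left(4 + \sqrt{8 + 4}\right) 41 - 18 = 2 \cdot 4 \left(4 + \sqrt{12}\right) 41 - 18 = 2 \cdot 4 \left(4 + 2 \sqrt{3}\right) 41 - 18 = \left(32 + 16 \sqrt{3}\right) 41 - 18 = \left(1312 + 656 \sqrt{3}\right) - 18 = 1294 + 656 \sqrt{3}$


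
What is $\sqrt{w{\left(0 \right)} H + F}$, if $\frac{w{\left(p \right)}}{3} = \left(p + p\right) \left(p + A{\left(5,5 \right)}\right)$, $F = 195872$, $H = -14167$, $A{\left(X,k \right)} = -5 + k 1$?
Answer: $4 \sqrt{12242} \approx 442.57$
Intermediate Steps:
$A{\left(X,k \right)} = -5 + k$
$w{\left(p \right)} = 6 p^{2}$ ($w{\left(p \right)} = 3 \left(p + p\right) \left(p + \left(-5 + 5\right)\right) = 3 \cdot 2 p \left(p + 0\right) = 3 \cdot 2 p p = 3 \cdot 2 p^{2} = 6 p^{2}$)
$\sqrt{w{\left(0 \right)} H + F} = \sqrt{6 \cdot 0^{2} \left(-14167\right) + 195872} = \sqrt{6 \cdot 0 \left(-14167\right) + 195872} = \sqrt{0 \left(-14167\right) + 195872} = \sqrt{0 + 195872} = \sqrt{195872} = 4 \sqrt{12242}$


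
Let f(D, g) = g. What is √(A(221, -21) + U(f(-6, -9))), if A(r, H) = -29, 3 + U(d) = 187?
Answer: √155 ≈ 12.450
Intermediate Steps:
U(d) = 184 (U(d) = -3 + 187 = 184)
√(A(221, -21) + U(f(-6, -9))) = √(-29 + 184) = √155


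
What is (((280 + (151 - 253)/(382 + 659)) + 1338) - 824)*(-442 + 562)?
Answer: 33058080/347 ≈ 95268.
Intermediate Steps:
(((280 + (151 - 253)/(382 + 659)) + 1338) - 824)*(-442 + 562) = (((280 - 102/1041) + 1338) - 824)*120 = (((280 - 102*1/1041) + 1338) - 824)*120 = (((280 - 34/347) + 1338) - 824)*120 = ((97126/347 + 1338) - 824)*120 = (561412/347 - 824)*120 = (275484/347)*120 = 33058080/347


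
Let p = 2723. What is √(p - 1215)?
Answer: 2*√377 ≈ 38.833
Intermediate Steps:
√(p - 1215) = √(2723 - 1215) = √1508 = 2*√377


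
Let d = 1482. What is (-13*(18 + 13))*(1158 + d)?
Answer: -1063920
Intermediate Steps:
(-13*(18 + 13))*(1158 + d) = (-13*(18 + 13))*(1158 + 1482) = -13*31*2640 = -403*2640 = -1063920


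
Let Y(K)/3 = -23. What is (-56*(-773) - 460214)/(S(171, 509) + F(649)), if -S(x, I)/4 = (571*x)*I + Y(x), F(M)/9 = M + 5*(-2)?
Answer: 416926/198791049 ≈ 0.0020973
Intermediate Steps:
Y(K) = -69 (Y(K) = 3*(-23) = -69)
F(M) = -90 + 9*M (F(M) = 9*(M + 5*(-2)) = 9*(M - 10) = 9*(-10 + M) = -90 + 9*M)
S(x, I) = 276 - 2284*I*x (S(x, I) = -4*((571*x)*I - 69) = -4*(571*I*x - 69) = -4*(-69 + 571*I*x) = 276 - 2284*I*x)
(-56*(-773) - 460214)/(S(171, 509) + F(649)) = (-56*(-773) - 460214)/((276 - 2284*509*171) + (-90 + 9*649)) = (43288 - 460214)/((276 - 198797076) + (-90 + 5841)) = -416926/(-198796800 + 5751) = -416926/(-198791049) = -416926*(-1/198791049) = 416926/198791049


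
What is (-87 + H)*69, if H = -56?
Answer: -9867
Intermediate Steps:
(-87 + H)*69 = (-87 - 56)*69 = -143*69 = -9867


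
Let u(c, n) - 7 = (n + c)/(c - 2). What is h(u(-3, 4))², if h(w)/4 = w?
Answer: 18496/25 ≈ 739.84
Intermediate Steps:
u(c, n) = 7 + (c + n)/(-2 + c) (u(c, n) = 7 + (n + c)/(c - 2) = 7 + (c + n)/(-2 + c))
h(w) = 4*w
h(u(-3, 4))² = (4*((-14 + 4 + 8*(-3))/(-2 - 3)))² = (4*((-14 + 4 - 24)/(-5)))² = (4*(-⅕*(-34)))² = (4*(34/5))² = (136/5)² = 18496/25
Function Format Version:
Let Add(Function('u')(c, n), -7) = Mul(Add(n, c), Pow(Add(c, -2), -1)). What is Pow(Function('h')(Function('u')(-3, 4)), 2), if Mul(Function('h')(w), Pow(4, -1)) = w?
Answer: Rational(18496, 25) ≈ 739.84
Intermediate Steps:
Function('u')(c, n) = Add(7, Mul(Pow(Add(-2, c), -1), Add(c, n))) (Function('u')(c, n) = Add(7, Mul(Add(n, c), Pow(Add(c, -2), -1))) = Add(7, Mul(Add(c, n), Pow(Add(-2, c), -1))) = Add(7, Mul(Pow(Add(-2, c), -1), Add(c, n))))
Function('h')(w) = Mul(4, w)
Pow(Function('h')(Function('u')(-3, 4)), 2) = Pow(Mul(4, Mul(Pow(Add(-2, -3), -1), Add(-14, 4, Mul(8, -3)))), 2) = Pow(Mul(4, Mul(Pow(-5, -1), Add(-14, 4, -24))), 2) = Pow(Mul(4, Mul(Rational(-1, 5), -34)), 2) = Pow(Mul(4, Rational(34, 5)), 2) = Pow(Rational(136, 5), 2) = Rational(18496, 25)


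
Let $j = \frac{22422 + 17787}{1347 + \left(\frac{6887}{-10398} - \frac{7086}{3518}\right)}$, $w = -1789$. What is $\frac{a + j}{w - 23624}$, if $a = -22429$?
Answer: $\frac{550744028686765}{624849408337191} \approx 0.8814$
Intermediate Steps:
$j = \frac{735425907138}{24587786107}$ ($j = \frac{40209}{1347 + \left(6887 \left(- \frac{1}{10398}\right) - \frac{3543}{1759}\right)} = \frac{40209}{1347 - \frac{48954347}{18290082}} = \frac{40209}{\frac{24587786107}{18290082}} = 40209 \cdot \frac{18290082}{24587786107} = \frac{735425907138}{24587786107} \approx 29.91$)
$\frac{a + j}{w - 23624} = \frac{-22429 + \frac{735425907138}{24587786107}}{-1789 - 23624} = - \frac{550744028686765}{24587786107 \left(-25413\right)} = \left(- \frac{550744028686765}{24587786107}\right) \left(- \frac{1}{25413}\right) = \frac{550744028686765}{624849408337191}$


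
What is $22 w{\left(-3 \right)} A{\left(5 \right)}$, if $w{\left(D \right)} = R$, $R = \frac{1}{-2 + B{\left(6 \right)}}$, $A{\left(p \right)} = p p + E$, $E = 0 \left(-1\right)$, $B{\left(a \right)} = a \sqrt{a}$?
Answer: $\frac{275}{53} + \frac{825 \sqrt{6}}{53} \approx 43.318$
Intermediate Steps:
$B{\left(a \right)} = a^{\frac{3}{2}}$
$E = 0$
$A{\left(p \right)} = p^{2}$ ($A{\left(p \right)} = p p + 0 = p^{2} + 0 = p^{2}$)
$R = \frac{1}{-2 + 6 \sqrt{6}}$ ($R = \frac{1}{-2 + 6^{\frac{3}{2}}} = \frac{1}{-2 + 6 \sqrt{6}} \approx 0.078759$)
$w{\left(D \right)} = \frac{1}{106} + \frac{3 \sqrt{6}}{106}$
$22 w{\left(-3 \right)} A{\left(5 \right)} = 22 \left(\frac{1}{106} + \frac{3 \sqrt{6}}{106}\right) 5^{2} = \left(\frac{11}{53} + \frac{33 \sqrt{6}}{53}\right) 25 = \frac{275}{53} + \frac{825 \sqrt{6}}{53}$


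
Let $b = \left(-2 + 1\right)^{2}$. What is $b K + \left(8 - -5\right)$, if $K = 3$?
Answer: $16$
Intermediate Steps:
$b = 1$ ($b = \left(-1\right)^{2} = 1$)
$b K + \left(8 - -5\right) = 1 \cdot 3 + \left(8 - -5\right) = 3 + \left(8 + 5\right) = 3 + 13 = 16$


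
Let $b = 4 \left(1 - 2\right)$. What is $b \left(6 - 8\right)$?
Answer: $8$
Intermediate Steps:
$b = -4$ ($b = 4 \left(-1\right) = -4$)
$b \left(6 - 8\right) = - 4 \left(6 - 8\right) = \left(-4\right) \left(-2\right) = 8$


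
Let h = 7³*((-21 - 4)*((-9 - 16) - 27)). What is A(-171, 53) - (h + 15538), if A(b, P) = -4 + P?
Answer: -461389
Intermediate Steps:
h = 445900 (h = 343*(-25*(-25 - 27)) = 343*(-25*(-52)) = 343*1300 = 445900)
A(-171, 53) - (h + 15538) = (-4 + 53) - (445900 + 15538) = 49 - 1*461438 = 49 - 461438 = -461389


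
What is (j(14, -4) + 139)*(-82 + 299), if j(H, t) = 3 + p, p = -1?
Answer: 30597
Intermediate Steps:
j(H, t) = 2 (j(H, t) = 3 - 1 = 2)
(j(14, -4) + 139)*(-82 + 299) = (2 + 139)*(-82 + 299) = 141*217 = 30597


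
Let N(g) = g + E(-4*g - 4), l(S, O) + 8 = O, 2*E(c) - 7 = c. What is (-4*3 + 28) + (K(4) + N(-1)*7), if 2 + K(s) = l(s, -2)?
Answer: 43/2 ≈ 21.500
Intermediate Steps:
E(c) = 7/2 + c/2
l(S, O) = -8 + O
K(s) = -12 (K(s) = -2 + (-8 - 2) = -2 - 10 = -12)
N(g) = 3/2 - g (N(g) = g + (7/2 + (-4*g - 4)/2) = g + (7/2 + (-4 - 4*g)/2) = g + (7/2 + (-2 - 2*g)) = g + (3/2 - 2*g) = 3/2 - g)
(-4*3 + 28) + (K(4) + N(-1)*7) = (-4*3 + 28) + (-12 + (3/2 - 1*(-1))*7) = (-12 + 28) + (-12 + (3/2 + 1)*7) = 16 + (-12 + (5/2)*7) = 16 + (-12 + 35/2) = 16 + 11/2 = 43/2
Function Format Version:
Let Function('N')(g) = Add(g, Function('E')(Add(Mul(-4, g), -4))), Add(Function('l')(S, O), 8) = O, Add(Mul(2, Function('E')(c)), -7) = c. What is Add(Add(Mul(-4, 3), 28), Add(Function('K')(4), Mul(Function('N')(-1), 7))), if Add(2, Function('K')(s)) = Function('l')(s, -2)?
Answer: Rational(43, 2) ≈ 21.500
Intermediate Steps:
Function('E')(c) = Add(Rational(7, 2), Mul(Rational(1, 2), c))
Function('l')(S, O) = Add(-8, O)
Function('K')(s) = -12 (Function('K')(s) = Add(-2, Add(-8, -2)) = Add(-2, -10) = -12)
Function('N')(g) = Add(Rational(3, 2), Mul(-1, g)) (Function('N')(g) = Add(g, Add(Rational(7, 2), Mul(Rational(1, 2), Add(Mul(-4, g), -4)))) = Add(g, Add(Rational(7, 2), Mul(Rational(1, 2), Add(-4, Mul(-4, g))))) = Add(g, Add(Rational(7, 2), Add(-2, Mul(-2, g)))) = Add(g, Add(Rational(3, 2), Mul(-2, g))) = Add(Rational(3, 2), Mul(-1, g)))
Add(Add(Mul(-4, 3), 28), Add(Function('K')(4), Mul(Function('N')(-1), 7))) = Add(Add(Mul(-4, 3), 28), Add(-12, Mul(Add(Rational(3, 2), Mul(-1, -1)), 7))) = Add(Add(-12, 28), Add(-12, Mul(Add(Rational(3, 2), 1), 7))) = Add(16, Add(-12, Mul(Rational(5, 2), 7))) = Add(16, Add(-12, Rational(35, 2))) = Add(16, Rational(11, 2)) = Rational(43, 2)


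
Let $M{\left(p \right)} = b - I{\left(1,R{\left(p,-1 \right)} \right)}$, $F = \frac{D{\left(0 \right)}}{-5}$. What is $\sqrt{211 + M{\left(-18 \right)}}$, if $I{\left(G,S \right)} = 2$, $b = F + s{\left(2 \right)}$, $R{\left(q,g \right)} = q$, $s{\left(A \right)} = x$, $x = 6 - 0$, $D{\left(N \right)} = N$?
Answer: $\sqrt{215} \approx 14.663$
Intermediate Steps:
$x = 6$ ($x = 6 + 0 = 6$)
$s{\left(A \right)} = 6$
$F = 0$ ($F = \frac{0}{-5} = 0 \left(- \frac{1}{5}\right) = 0$)
$b = 6$ ($b = 0 + 6 = 6$)
$M{\left(p \right)} = 4$ ($M{\left(p \right)} = 6 - 2 = 4$)
$\sqrt{211 + M{\left(-18 \right)}} = \sqrt{211 + 4} = \sqrt{215}$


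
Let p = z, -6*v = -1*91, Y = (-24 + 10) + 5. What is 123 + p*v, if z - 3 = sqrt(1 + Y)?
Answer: 337/2 + 91*I*sqrt(2)/3 ≈ 168.5 + 42.898*I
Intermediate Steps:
Y = -9 (Y = -14 + 5 = -9)
v = 91/6 (v = -(-1)*91/6 = -1/6*(-91) = 91/6 ≈ 15.167)
z = 3 + 2*I*sqrt(2) (z = 3 + sqrt(1 - 9) = 3 + sqrt(-8) = 3 + 2*I*sqrt(2) ≈ 3.0 + 2.8284*I)
p = 3 + 2*I*sqrt(2) ≈ 3.0 + 2.8284*I
123 + p*v = 123 + (3 + 2*I*sqrt(2))*(91/6) = 123 + (91/2 + 91*I*sqrt(2)/3) = 337/2 + 91*I*sqrt(2)/3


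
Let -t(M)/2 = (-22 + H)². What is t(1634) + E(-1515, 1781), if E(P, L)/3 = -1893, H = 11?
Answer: -5921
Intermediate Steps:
E(P, L) = -5679 (E(P, L) = 3*(-1893) = -5679)
t(M) = -242 (t(M) = -2*(-22 + 11)² = -2*(-11)² = -2*121 = -242)
t(1634) + E(-1515, 1781) = -242 - 5679 = -5921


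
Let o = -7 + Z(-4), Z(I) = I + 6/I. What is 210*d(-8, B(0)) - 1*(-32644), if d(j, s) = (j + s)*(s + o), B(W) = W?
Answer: 53644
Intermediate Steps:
o = -25/2 (o = -7 + (-4 + 6/(-4)) = -7 + (-4 + 6*(-1/4)) = -7 + (-4 - 3/2) = -7 - 11/2 = -25/2 ≈ -12.500)
d(j, s) = (-25/2 + s)*(j + s) (d(j, s) = (j + s)*(s - 25/2) = (j + s)*(-25/2 + s) = (-25/2 + s)*(j + s))
210*d(-8, B(0)) - 1*(-32644) = 210*(0**2 - 25/2*(-8) - 25/2*0 - 8*0) - 1*(-32644) = 210*(0 + 100 + 0 + 0) + 32644 = 210*100 + 32644 = 21000 + 32644 = 53644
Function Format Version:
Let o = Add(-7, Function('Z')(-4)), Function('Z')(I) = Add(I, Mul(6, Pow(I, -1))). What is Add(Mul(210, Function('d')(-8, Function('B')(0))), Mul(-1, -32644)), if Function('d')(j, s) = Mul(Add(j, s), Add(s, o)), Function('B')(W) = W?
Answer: 53644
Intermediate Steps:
o = Rational(-25, 2) (o = Add(-7, Add(-4, Mul(6, Pow(-4, -1)))) = Add(-7, Add(-4, Mul(6, Rational(-1, 4)))) = Add(-7, Add(-4, Rational(-3, 2))) = Add(-7, Rational(-11, 2)) = Rational(-25, 2) ≈ -12.500)
Function('d')(j, s) = Mul(Add(Rational(-25, 2), s), Add(j, s)) (Function('d')(j, s) = Mul(Add(j, s), Add(s, Rational(-25, 2))) = Mul(Add(j, s), Add(Rational(-25, 2), s)) = Mul(Add(Rational(-25, 2), s), Add(j, s)))
Add(Mul(210, Function('d')(-8, Function('B')(0))), Mul(-1, -32644)) = Add(Mul(210, Add(Pow(0, 2), Mul(Rational(-25, 2), -8), Mul(Rational(-25, 2), 0), Mul(-8, 0))), Mul(-1, -32644)) = Add(Mul(210, Add(0, 100, 0, 0)), 32644) = Add(Mul(210, 100), 32644) = Add(21000, 32644) = 53644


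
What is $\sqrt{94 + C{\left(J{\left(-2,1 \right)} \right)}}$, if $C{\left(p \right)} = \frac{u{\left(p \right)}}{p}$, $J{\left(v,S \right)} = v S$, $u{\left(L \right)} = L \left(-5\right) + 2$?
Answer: $2 \sqrt{22} \approx 9.3808$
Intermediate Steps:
$u{\left(L \right)} = 2 - 5 L$ ($u{\left(L \right)} = - 5 L + 2 = 2 - 5 L$)
$J{\left(v,S \right)} = S v$
$C{\left(p \right)} = \frac{2 - 5 p}{p}$
$\sqrt{94 + C{\left(J{\left(-2,1 \right)} \right)}} = \sqrt{94 - \left(5 - \frac{2}{1 \left(-2\right)}\right)} = \sqrt{94 - \left(5 - \frac{2}{-2}\right)} = \sqrt{94 + \left(-5 + 2 \left(- \frac{1}{2}\right)\right)} = \sqrt{94 - 6} = \sqrt{88} = 2 \sqrt{22}$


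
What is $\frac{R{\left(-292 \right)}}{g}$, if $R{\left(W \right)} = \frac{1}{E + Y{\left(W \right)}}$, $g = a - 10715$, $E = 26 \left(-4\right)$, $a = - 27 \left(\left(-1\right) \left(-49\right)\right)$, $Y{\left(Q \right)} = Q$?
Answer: $\frac{1}{4767048} \approx 2.0977 \cdot 10^{-7}$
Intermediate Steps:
$a = -1323$ ($a = \left(-27\right) 49 = -1323$)
$E = -104$
$g = -12038$ ($g = -1323 - 10715 = -12038$)
$R{\left(W \right)} = \frac{1}{-104 + W}$
$\frac{R{\left(-292 \right)}}{g} = \frac{1}{\left(-104 - 292\right) \left(-12038\right)} = \frac{1}{-396} \left(- \frac{1}{12038}\right) = \left(- \frac{1}{396}\right) \left(- \frac{1}{12038}\right) = \frac{1}{4767048}$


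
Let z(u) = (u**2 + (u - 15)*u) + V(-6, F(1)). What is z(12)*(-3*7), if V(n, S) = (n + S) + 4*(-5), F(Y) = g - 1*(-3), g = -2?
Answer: -1743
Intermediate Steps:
F(Y) = 1 (F(Y) = -2 - 1*(-3) = -2 + 3 = 1)
V(n, S) = -20 + S + n (V(n, S) = (S + n) - 20 = -20 + S + n)
z(u) = -25 + u**2 + u*(-15 + u) (z(u) = (u**2 + (u - 15)*u) + (-20 + 1 - 6) = (u**2 + (-15 + u)*u) - 25 = (u**2 + u*(-15 + u)) - 25 = -25 + u**2 + u*(-15 + u))
z(12)*(-3*7) = (-25 - 15*12 + 2*12**2)*(-3*7) = (-25 - 180 + 2*144)*(-21) = (-25 - 180 + 288)*(-21) = 83*(-21) = -1743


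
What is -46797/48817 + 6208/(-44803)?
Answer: -2399701927/2187148051 ≈ -1.0972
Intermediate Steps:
-46797/48817 + 6208/(-44803) = -46797*1/48817 + 6208*(-1/44803) = -46797/48817 - 6208/44803 = -2399701927/2187148051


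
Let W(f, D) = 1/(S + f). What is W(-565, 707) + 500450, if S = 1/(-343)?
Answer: 96985207857/193796 ≈ 5.0045e+5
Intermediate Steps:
S = -1/343 ≈ -0.0029155
W(f, D) = 1/(-1/343 + f)
W(-565, 707) + 500450 = 343/(-1 + 343*(-565)) + 500450 = 343/(-1 - 193795) + 500450 = 343/(-193796) + 500450 = 343*(-1/193796) + 500450 = -343/193796 + 500450 = 96985207857/193796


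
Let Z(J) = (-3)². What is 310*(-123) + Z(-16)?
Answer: -38121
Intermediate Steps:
Z(J) = 9
310*(-123) + Z(-16) = 310*(-123) + 9 = -38130 + 9 = -38121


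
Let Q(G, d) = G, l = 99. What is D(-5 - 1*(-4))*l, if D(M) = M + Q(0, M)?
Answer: -99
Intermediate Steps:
D(M) = M (D(M) = M + 0 = M)
D(-5 - 1*(-4))*l = (-5 - 1*(-4))*99 = (-5 + 4)*99 = -1*99 = -99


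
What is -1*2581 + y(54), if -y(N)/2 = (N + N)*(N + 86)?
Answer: -32821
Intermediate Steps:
y(N) = -4*N*(86 + N) (y(N) = -2*(N + N)*(N + 86) = -2*2*N*(86 + N) = -4*N*(86 + N))
-1*2581 + y(54) = -1*2581 - 4*54*(86 + 54) = -2581 - 4*54*140 = -2581 - 30240 = -32821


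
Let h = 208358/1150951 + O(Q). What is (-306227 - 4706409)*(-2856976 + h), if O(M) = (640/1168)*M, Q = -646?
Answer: 1203389541731132488344/84019423 ≈ 1.4323e+13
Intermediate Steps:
O(M) = 40*M/73 (O(M) = (640*(1/1168))*M = 40*M/73)
h = -29725363706/84019423 (h = 208358/1150951 + (40/73)*(-646) = 208358*(1/1150951) - 25840/73 = 208358/1150951 - 25840/73 = -29725363706/84019423 ≈ -353.79)
(-306227 - 4706409)*(-2856976 + h) = (-306227 - 4706409)*(-2856976 - 29725363706/84019423) = -5012636*(-240071200408554/84019423) = 1203389541731132488344/84019423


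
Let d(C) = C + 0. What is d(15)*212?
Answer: 3180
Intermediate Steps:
d(C) = C
d(15)*212 = 15*212 = 3180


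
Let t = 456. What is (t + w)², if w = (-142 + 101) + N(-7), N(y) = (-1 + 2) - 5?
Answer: 168921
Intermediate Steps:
N(y) = -4 (N(y) = 1 - 5 = -4)
w = -45 (w = (-142 + 101) - 4 = -41 - 4 = -45)
(t + w)² = (456 - 45)² = 411² = 168921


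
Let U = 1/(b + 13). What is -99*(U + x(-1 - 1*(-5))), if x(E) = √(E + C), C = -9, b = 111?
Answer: -99/124 - 99*I*√5 ≈ -0.79839 - 221.37*I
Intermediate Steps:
U = 1/124 (U = 1/(111 + 13) = 1/124 ≈ 0.0080645)
x(E) = √(-9 + E) (x(E) = √(E - 9) = √(-9 + E))
-99*(U + x(-1 - 1*(-5))) = -99*(1/124 + √(-9 + (-1 - 1*(-5)))) = -99*(1/124 + √(-9 + (-1 + 5))) = -99*(1/124 + √(-9 + 4)) = -99*(1/124 + √(-5)) = -99*(1/124 + I*√5) = -99/124 - 99*I*√5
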